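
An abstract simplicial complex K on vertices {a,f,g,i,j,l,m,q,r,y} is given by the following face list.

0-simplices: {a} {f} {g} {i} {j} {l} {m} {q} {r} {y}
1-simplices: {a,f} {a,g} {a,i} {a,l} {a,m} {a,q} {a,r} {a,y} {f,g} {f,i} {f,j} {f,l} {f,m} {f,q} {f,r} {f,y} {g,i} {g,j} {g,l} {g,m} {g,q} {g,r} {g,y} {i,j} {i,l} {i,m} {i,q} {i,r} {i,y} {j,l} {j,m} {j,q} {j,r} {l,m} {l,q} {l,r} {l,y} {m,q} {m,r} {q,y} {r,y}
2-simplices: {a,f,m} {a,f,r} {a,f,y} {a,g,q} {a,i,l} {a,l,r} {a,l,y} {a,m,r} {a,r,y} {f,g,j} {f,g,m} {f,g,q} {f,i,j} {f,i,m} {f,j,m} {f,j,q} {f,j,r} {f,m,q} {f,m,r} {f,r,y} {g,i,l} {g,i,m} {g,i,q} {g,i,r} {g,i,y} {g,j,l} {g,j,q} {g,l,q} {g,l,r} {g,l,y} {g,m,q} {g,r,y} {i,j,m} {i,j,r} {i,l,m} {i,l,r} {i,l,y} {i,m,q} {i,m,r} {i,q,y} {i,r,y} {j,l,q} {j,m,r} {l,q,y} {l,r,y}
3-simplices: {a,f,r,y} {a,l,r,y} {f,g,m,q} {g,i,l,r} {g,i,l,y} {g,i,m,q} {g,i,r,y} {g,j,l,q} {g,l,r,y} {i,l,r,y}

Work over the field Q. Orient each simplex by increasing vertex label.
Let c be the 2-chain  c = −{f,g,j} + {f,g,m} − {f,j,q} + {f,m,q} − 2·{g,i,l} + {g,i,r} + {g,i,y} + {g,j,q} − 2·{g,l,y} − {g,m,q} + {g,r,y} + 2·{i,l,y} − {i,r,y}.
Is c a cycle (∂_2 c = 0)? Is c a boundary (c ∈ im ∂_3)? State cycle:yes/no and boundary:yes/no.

cycle:yes boundary:no

n_0=10 n_1=41 n_2=45 n_3=10  [Q]
∂1: piv[af,ag,ai,al,am,aq,ar,ay,fj] rk=9  ker:fg,fi,fl,fm,fq,fr,fy,gi,gj,gl,gm,gq,gr,gy,ij,il,im,iq,ir,iy,jl,jm,jq,jr,lm,lq,lr,ly,mq,mr,qy,ry
∂2: piv[afm,afr,afy,agq,ail,alr,aly,amr,ary,fgj,fgm,fgq,fij,fim,fjm,fjq,fjr,fmq,gil,gim,giq,gir,giy,gjl,glq,glr,gly,ijr,ilm,iqy] rk=30  ker:fmr,fry,gjq,gmq,gry,ijm,ilr,ily,imq,imr,iry,jlq,jmr,lqy,lry
∂3: piv[afry,alry,fgmq,gilr,gily,gimq,giry,gjlq,glry] rk=9  ker:ilry
∂2c = 0
c vs im∂3: residual ≠ 0 ⇒ not boundary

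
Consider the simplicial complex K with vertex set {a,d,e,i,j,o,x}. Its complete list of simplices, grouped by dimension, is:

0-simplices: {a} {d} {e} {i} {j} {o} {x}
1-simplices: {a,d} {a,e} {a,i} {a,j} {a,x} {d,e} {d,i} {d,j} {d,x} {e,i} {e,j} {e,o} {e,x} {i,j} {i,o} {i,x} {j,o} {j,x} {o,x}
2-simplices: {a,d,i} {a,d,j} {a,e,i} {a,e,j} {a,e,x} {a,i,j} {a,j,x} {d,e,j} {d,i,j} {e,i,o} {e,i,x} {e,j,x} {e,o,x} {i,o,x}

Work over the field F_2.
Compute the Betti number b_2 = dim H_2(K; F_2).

n_0=7 n_1=19 n_2=14  [Z2]
∂1: piv[ad,ae,ai,aj,ax,eo] rk=6  ker:de,di,dj,dx,ei,ej,ex,ij,io,ix,jo,jx,ox
∂2: piv[adi,adj,aei,aej,aex,aij,ajx,dej,eio,eix,eox] rk=11  ker:dij,ejx,iox
b_2=(14−11)−0=3

b_2=3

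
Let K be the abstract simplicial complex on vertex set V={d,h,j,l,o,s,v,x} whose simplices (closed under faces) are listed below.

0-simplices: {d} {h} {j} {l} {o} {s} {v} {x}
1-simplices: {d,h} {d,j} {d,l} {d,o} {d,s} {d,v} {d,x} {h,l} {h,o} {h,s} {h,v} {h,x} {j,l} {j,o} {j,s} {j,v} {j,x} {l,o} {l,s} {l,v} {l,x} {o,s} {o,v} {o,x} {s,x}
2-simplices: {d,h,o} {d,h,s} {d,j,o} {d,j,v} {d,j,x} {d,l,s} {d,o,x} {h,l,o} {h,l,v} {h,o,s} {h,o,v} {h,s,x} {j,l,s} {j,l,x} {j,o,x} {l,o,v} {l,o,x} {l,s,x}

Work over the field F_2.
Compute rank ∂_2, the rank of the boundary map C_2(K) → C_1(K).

rank∂_2=16

n_0=8 n_1=25 n_2=18  [Z2]
∂1: piv[dh,dj,dl,do,ds,dv,dx] rk=7  ker:hl,ho,hs,hv,hx,jl,jo,js,jv,jx,lo,ls,lv,lx,os,ov,ox,sx
∂2: piv[dho,dhs,djo,djv,djx,dls,dox,hlo,hlv,hos,hov,hsx,jls,jlx,lox,lsx] rk=16  ker:jox,lov
rk∂_2=16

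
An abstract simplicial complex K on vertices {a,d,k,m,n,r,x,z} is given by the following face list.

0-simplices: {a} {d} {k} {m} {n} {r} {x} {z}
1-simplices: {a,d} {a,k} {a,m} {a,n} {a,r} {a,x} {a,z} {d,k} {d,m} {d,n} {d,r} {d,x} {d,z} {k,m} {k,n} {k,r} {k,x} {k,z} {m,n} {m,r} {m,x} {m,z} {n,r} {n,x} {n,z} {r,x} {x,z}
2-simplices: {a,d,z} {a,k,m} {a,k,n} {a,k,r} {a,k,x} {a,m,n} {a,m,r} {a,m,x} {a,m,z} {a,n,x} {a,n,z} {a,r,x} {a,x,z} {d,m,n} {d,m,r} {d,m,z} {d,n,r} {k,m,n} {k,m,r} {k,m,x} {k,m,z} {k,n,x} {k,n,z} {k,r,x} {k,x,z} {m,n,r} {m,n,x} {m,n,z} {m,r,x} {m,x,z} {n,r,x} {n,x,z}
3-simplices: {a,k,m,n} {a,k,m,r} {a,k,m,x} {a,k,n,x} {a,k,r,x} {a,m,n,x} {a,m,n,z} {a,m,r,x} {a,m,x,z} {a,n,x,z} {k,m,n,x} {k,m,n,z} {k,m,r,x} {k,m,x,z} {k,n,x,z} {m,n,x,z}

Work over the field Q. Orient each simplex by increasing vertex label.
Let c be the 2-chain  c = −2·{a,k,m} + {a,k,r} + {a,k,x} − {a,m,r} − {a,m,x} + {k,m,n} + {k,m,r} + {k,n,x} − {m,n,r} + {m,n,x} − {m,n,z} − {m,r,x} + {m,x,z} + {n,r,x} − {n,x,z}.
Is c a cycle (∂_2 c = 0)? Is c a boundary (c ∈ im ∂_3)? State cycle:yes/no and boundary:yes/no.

n_0=8 n_1=27 n_2=32 n_3=16  [Q]
∂1: piv[ad,ak,am,an,ar,ax,az] rk=7  ker:dk,dm,dn,dr,dx,dz,km,kn,kr,kx,kz,mn,mr,mx,mz,nr,nx,nz,rx,xz
∂2: piv[adz,akm,akn,akr,akx,amn,amr,amx,amz,anx,anz,arx,axz,dmn,dmr,dmz,dnr,kmz] rk=18  ker:kmn,kmr,kmx,knx,knz,krx,kxz,mnr,mnx,mnz,mrx,mxz,nrx,nxz
∂3: piv[akmn,akmr,akmx,aknx,akrx,amnx,amnz,amrx,amxz,anxz,kmnz,kmxz] rk=12  ker:kmnx,kmrx,knxz,mnxz
∂2c = 0
c vs im∂3: residual ≠ 0 ⇒ not boundary

cycle:yes boundary:no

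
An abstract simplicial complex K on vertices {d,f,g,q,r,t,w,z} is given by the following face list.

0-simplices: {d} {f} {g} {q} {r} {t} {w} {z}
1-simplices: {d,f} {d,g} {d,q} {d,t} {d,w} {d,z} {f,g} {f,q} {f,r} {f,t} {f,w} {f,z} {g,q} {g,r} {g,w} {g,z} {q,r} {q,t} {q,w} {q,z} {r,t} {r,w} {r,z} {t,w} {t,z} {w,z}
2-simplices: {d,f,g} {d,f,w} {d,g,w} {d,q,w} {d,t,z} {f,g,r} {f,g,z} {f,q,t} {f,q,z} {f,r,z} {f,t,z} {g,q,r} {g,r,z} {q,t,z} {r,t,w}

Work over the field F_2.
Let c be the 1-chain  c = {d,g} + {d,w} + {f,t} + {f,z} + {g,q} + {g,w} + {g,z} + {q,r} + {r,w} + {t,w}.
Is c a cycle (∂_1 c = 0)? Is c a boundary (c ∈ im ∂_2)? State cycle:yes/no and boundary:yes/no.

n_0=8 n_1=26 n_2=15  [Z2]
∂1: piv[df,dg,dq,dt,dw,dz,fr] rk=7  ker:fg,fq,ft,fw,fz,gq,gr,gw,gz,qr,qt,qw,qz,rt,rw,rz,tw,tz,wz
∂2: piv[dfg,dfw,dgw,dqw,dtz,fgr,fgz,fqt,fqz,frz,ftz,gqr,rtw] rk=13  ker:grz,qtz
∂1c = 0
c vs im∂2: residual ≠ 0 ⇒ not boundary

cycle:yes boundary:no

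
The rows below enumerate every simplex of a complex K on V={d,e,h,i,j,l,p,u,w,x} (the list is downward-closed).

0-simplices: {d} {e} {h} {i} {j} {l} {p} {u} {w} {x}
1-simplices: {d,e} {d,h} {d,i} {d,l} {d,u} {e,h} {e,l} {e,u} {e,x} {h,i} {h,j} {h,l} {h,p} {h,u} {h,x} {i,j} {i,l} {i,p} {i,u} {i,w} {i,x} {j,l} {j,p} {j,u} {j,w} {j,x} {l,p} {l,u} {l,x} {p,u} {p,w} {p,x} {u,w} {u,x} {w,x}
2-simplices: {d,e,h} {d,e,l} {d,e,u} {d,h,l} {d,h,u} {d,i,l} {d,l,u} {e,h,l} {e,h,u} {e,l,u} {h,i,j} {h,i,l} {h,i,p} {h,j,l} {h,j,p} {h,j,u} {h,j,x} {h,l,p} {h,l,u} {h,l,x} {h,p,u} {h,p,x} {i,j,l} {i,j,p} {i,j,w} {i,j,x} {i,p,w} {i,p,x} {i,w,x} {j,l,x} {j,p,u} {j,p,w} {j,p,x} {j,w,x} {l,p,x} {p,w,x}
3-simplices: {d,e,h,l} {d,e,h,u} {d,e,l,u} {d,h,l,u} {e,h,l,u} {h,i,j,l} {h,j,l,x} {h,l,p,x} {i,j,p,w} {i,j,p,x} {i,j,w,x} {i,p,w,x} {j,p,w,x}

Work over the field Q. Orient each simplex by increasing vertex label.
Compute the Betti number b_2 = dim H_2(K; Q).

n_0=10 n_1=35 n_2=36 n_3=13  [Q]
∂1: piv[de,dh,di,dl,du,ex,hj,hp,iw] rk=9  ker:eh,el,eu,hi,hl,hu,hx,ij,il,ip,iu,ix,jl,jp,ju,jw,jx,lp,lu,lx,pu,pw,px,uw,ux,wx
∂2: piv[deh,del,deu,dhl,dhu,dil,dlu,hij,hil,hip,hjl,hjp,hju,hjx,hlp,hlx,hpu,hpx,ijw,ijx,ipw,iwx] rk=22  ker:ehl,ehu,elu,hlu,ijl,ijp,ipx,jlx,jpu,jpw,jpx,jwx,lpx,pwx
∂3: piv[dehl,dehu,delu,dhlu,hijl,hjlx,hlpx,ijpw,ijpx,ijwx,ipwx] rk=11  ker:ehlu,jpwx
b_2=(36−22)−11=3

b_2=3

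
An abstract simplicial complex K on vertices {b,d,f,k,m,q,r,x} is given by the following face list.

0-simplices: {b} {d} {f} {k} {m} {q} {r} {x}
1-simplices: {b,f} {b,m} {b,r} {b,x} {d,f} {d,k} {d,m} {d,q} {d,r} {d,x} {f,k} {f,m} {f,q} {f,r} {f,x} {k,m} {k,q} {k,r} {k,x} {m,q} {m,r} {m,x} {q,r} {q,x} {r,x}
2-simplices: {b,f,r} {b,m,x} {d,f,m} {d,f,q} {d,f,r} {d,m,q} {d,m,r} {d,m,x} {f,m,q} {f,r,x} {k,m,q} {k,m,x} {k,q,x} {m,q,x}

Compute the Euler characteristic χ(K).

χ(K)=-3

n_0=8 n_1=25 n_2=14
χ=+8−25+14=-3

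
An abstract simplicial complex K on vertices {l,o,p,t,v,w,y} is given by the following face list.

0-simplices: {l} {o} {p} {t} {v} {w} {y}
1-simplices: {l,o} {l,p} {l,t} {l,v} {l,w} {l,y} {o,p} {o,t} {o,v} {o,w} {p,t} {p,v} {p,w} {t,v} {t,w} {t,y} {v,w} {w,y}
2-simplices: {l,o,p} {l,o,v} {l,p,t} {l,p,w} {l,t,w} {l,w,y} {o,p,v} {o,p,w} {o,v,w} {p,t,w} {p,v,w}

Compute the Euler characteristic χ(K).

n_0=7 n_1=18 n_2=11
χ=+7−18+11=0

χ(K)=0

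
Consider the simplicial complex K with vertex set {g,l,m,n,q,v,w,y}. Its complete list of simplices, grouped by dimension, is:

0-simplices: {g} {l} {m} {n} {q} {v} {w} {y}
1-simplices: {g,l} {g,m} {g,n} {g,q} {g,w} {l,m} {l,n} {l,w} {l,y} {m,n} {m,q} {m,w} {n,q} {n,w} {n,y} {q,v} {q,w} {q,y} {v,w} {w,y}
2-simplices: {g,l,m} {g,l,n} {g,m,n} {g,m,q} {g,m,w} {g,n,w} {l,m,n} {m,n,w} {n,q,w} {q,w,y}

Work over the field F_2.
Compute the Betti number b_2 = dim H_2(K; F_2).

b_2=2

n_0=8 n_1=20 n_2=10  [Z2]
∂1: piv[gl,gm,gn,gq,gw,ly,qv] rk=7  ker:lm,ln,lw,mn,mq,mw,nq,nw,ny,qw,qy,vw,wy
∂2: piv[glm,gln,gmn,gmq,gmw,gnw,nqw,qwy] rk=8  ker:lmn,mnw
b_2=(10−8)−0=2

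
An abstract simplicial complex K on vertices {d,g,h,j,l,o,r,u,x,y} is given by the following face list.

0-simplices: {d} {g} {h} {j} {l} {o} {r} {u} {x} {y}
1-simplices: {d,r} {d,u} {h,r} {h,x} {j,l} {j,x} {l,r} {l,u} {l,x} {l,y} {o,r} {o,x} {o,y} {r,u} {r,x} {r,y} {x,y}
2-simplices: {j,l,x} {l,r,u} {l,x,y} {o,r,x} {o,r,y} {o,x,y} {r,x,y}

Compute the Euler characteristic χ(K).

χ(K)=0

n_0=10 n_1=17 n_2=7
χ=+10−17+7=0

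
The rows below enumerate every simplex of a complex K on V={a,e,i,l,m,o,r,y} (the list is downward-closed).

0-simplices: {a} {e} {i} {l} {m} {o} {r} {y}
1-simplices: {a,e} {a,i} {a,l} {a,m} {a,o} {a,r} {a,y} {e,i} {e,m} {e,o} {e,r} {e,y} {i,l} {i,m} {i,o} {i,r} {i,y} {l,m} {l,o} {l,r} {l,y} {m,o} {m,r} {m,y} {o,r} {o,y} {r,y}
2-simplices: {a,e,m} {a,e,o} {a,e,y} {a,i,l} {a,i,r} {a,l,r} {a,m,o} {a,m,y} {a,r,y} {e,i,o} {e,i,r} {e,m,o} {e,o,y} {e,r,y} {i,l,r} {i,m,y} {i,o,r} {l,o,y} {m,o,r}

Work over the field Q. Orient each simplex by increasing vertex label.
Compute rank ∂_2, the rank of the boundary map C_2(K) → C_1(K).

n_0=8 n_1=27 n_2=19  [Q]
∂1: piv[ae,ai,al,am,ao,ar,ay] rk=7  ker:ei,em,eo,er,ey,il,im,io,ir,iy,lm,lo,lr,ly,mo,mr,my,or,oy,ry
∂2: piv[aem,aeo,aey,ail,air,alr,amo,amy,ary,eio,eir,eoy,ery,imy,ior,loy,mor] rk=17  ker:emo,ilr
rk∂_2=17

rank∂_2=17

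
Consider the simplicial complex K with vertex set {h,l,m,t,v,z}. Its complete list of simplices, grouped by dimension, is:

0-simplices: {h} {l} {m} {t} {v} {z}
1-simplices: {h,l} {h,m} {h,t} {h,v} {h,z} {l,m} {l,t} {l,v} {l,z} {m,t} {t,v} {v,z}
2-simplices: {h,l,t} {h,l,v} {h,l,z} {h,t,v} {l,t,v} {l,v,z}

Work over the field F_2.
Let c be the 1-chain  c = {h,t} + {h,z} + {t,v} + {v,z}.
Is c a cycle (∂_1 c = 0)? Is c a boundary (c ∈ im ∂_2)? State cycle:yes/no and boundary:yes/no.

n_0=6 n_1=12 n_2=6  [Z2]
∂1: piv[hl,hm,ht,hv,hz] rk=5  ker:lm,lt,lv,lz,mt,tv,vz
∂2: piv[hlt,hlv,hlz,htv,lvz] rk=5  ker:ltv
∂1c = 0
c vs im∂2: reduces to 0 ⇒ boundary

cycle:yes boundary:yes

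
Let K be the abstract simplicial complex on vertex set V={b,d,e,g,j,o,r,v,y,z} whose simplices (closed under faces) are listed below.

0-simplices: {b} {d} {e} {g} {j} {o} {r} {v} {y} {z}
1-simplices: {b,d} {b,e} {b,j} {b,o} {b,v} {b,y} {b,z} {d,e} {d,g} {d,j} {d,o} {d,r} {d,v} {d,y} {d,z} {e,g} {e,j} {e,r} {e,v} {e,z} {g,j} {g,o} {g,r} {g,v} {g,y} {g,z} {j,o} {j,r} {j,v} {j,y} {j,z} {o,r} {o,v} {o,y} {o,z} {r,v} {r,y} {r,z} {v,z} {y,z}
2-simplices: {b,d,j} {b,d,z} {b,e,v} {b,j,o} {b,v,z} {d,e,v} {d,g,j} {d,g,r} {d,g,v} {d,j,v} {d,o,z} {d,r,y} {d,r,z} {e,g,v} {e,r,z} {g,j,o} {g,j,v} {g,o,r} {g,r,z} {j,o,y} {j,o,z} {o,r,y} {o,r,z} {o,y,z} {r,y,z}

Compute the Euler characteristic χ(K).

n_0=10 n_1=40 n_2=25
χ=+10−40+25=-5

χ(K)=-5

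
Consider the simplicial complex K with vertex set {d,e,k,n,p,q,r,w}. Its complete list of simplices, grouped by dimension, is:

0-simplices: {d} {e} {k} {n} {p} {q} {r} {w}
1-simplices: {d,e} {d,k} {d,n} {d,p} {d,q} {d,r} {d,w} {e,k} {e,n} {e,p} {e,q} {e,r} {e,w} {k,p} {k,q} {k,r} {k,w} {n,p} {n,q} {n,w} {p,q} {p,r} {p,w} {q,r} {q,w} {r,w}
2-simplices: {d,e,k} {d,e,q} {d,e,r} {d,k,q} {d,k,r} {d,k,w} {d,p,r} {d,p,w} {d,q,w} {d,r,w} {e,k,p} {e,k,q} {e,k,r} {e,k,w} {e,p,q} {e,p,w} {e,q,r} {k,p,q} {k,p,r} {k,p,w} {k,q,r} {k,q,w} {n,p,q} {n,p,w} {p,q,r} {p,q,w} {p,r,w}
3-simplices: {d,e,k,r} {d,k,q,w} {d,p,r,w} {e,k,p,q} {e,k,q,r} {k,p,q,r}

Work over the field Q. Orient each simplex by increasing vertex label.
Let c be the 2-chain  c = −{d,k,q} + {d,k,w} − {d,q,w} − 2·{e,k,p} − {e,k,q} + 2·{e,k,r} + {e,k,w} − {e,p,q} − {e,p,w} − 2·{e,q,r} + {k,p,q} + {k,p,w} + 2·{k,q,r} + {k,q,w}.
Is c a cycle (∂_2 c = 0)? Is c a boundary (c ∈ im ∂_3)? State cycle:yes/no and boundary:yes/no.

n_0=8 n_1=26 n_2=27 n_3=6  [Q]
∂1: piv[de,dk,dn,dp,dq,dr,dw] rk=7  ker:ek,en,ep,eq,er,ew,kp,kq,kr,kw,np,nq,nw,pq,pr,pw,qr,qw,rw
∂2: piv[dek,deq,der,dkq,dkr,dkw,dpr,dpw,dqw,drw,ekp,ekw,epq,epw,eqr,npq,npw] rk=17  ker:ekq,ekr,kpq,kpr,kpw,kqr,kqw,pqr,pqw,prw
∂3: piv[dekr,dkqw,dprw,ekpq,ekqr,kpqr] rk=6
∂2c = 0
c vs im∂3: residual ≠ 0 ⇒ not boundary

cycle:yes boundary:no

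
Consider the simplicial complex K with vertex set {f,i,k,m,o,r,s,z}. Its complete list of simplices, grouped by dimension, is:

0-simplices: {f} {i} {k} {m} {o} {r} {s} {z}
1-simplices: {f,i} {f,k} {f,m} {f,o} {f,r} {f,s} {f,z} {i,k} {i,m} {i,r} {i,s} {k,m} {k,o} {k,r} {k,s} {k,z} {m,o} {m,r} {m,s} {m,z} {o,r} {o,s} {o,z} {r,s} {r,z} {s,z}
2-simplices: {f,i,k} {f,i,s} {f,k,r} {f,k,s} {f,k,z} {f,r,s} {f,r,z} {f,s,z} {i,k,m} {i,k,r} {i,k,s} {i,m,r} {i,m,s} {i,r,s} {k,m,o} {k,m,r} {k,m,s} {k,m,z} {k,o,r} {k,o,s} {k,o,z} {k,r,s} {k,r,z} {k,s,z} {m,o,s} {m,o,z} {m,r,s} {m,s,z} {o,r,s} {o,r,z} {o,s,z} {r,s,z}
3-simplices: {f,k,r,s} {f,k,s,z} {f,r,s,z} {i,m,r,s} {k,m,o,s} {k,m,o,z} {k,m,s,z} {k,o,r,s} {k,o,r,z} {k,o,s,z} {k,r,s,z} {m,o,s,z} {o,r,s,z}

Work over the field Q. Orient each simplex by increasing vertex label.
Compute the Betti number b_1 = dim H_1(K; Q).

n_0=8 n_1=26 n_2=32 n_3=13  [Q]
∂1: piv[fi,fk,fm,fo,fr,fs,fz] rk=7  ker:ik,im,ir,is,km,ko,kr,ks,kz,mo,mr,ms,mz,or,os,oz,rs,rz,sz
∂2: piv[fik,fis,fkr,fks,fkz,frs,frz,fsz,ikm,ikr,imr,ims,kmo,kmz,kor,kos,koz] rk=17  ker:iks,irs,kmr,kms,krs,krz,ksz,mos,moz,mrs,msz,ors,orz,osz,rsz
∂3: piv[fkrs,fksz,frsz,imrs,kmos,kmoz,kmsz,kors,korz,kosz,krsz] rk=11  ker:mosz,orsz
b_1=(26−7)−17=2

b_1=2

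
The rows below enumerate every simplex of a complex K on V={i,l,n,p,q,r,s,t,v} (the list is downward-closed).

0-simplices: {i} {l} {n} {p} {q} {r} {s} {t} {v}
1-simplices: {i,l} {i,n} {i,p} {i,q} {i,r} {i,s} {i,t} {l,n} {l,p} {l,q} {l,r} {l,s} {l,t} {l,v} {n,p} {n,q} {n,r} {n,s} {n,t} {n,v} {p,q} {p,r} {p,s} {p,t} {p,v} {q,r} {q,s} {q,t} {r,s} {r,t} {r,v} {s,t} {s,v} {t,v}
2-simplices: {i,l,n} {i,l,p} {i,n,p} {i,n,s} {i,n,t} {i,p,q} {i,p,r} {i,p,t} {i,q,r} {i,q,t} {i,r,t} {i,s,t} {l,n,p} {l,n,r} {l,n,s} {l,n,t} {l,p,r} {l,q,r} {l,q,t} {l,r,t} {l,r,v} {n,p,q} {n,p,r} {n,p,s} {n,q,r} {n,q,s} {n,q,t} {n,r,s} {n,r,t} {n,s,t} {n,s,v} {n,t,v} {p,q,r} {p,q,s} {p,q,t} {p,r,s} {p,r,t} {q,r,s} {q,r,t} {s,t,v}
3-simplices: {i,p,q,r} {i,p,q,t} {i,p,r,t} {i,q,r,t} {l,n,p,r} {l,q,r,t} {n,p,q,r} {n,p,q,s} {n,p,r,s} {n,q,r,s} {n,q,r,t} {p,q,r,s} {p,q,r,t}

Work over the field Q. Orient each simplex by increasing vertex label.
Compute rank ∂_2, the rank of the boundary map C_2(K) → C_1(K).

rank∂_2=24

n_0=9 n_1=34 n_2=40 n_3=13  [Q]
∂1: piv[il,in,ip,iq,ir,is,it,lv] rk=8  ker:ln,lp,lq,lr,ls,lt,np,nq,nr,ns,nt,nv,pq,pr,ps,pt,pv,qr,qs,qt,rs,rt,rv,st,sv,tv
∂2: piv[iln,ilp,inp,ins,int,ipq,ipr,ipt,iqr,iqt,irt,ist,lnr,lns,lnt,lpr,lqr,lrv,npq,nps,nqs,nrs,nsv,ntv] rk=24  ker:lnp,lqt,lrt,npr,nqr,nqt,nrt,nst,pqr,pqs,pqt,prs,prt,qrs,qrt,stv
∂3: piv[ipqr,ipqt,iprt,iqrt,lnpr,lqrt,npqr,npqs,nprs,nqrs,nqrt] rk=11  ker:pqrs,pqrt
rk∂_2=24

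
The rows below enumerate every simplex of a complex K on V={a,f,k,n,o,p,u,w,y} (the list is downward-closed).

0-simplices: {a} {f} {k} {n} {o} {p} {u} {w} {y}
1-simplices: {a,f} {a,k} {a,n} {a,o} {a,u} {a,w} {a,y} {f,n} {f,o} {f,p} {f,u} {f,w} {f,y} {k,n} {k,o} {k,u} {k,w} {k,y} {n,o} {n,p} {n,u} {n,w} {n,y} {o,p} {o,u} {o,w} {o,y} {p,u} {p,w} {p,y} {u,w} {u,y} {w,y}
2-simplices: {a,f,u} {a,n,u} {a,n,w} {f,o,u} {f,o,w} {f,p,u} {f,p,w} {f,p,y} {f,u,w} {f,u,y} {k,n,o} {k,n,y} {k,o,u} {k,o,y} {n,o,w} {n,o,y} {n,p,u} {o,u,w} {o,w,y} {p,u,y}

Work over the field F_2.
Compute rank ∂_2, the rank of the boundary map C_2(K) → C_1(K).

rank∂_2=17

n_0=9 n_1=33 n_2=20  [Z2]
∂1: piv[af,ak,an,ao,au,aw,ay,fp] rk=8  ker:fn,fo,fu,fw,fy,kn,ko,ku,kw,ky,no,np,nu,nw,ny,op,ou,ow,oy,pu,pw,py,uw,uy,wy
∂2: piv[afu,anu,anw,fou,fow,fpu,fpw,fpy,fuw,fuy,kno,kny,kou,koy,now,npu,owy] rk=17  ker:noy,ouw,puy
rk∂_2=17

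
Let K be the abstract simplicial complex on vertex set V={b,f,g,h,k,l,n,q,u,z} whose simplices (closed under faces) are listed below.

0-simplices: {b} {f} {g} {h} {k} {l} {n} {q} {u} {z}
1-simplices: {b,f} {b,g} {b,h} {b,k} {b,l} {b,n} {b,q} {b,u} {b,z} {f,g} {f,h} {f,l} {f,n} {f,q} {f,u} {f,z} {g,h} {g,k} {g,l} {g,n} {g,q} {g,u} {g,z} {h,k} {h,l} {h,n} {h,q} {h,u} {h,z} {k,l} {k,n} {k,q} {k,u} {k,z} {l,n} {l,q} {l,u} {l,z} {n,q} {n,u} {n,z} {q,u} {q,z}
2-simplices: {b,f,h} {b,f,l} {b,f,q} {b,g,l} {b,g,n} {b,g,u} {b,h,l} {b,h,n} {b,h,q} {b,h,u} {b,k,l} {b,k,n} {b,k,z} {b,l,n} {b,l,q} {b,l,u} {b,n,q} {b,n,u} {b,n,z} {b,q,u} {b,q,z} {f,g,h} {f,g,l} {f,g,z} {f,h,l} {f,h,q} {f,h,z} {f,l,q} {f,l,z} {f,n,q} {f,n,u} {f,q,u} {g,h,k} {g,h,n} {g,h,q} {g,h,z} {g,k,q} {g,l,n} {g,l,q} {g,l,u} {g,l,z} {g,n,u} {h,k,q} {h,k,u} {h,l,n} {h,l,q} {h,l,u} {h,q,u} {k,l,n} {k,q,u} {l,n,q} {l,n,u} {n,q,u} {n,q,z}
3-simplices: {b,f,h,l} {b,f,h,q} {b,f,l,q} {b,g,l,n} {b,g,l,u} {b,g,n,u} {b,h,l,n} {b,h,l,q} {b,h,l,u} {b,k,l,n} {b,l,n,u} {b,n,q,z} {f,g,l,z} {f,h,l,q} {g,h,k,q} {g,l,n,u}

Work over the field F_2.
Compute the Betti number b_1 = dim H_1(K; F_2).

b_1=2

n_0=10 n_1=43 n_2=54 n_3=16  [Z2]
∂1: piv[bf,bg,bh,bk,bl,bn,bq,bu,bz] rk=9  ker:fg,fh,fl,fn,fq,fu,fz,gh,gk,gl,gn,gq,gu,gz,hk,hl,hn,hq,hu,hz,kl,kn,kq,ku,kz,ln,lq,lu,lz,nq,nu,nz,qu,qz
∂2: piv[bfh,bfl,bfq,bgl,bgn,bgu,bhl,bhn,bhq,bhu,bkl,bkn,bkz,bln,blq,blu,bnq,bnu,bnz,bqu,bqz,fgh,fgl,fgz,fhz,flz,fnq,fnu,ghk,ghq,gkq,hku] rk=32  ker:fhl,fhq,flq,fqu,ghn,ghz,gln,glq,glu,glz,gnu,hkq,hln,hlq,hlu,hqu,kln,kqu,lnq,lnu,nqu,nqz
∂3: piv[bfhl,bfhq,bflq,bgln,bglu,bgnu,bhln,bhlq,bhlu,bkln,blnu,bnqz,fglz,ghkq] rk=14  ker:fhlq,glnu
b_1=(43−9)−32=2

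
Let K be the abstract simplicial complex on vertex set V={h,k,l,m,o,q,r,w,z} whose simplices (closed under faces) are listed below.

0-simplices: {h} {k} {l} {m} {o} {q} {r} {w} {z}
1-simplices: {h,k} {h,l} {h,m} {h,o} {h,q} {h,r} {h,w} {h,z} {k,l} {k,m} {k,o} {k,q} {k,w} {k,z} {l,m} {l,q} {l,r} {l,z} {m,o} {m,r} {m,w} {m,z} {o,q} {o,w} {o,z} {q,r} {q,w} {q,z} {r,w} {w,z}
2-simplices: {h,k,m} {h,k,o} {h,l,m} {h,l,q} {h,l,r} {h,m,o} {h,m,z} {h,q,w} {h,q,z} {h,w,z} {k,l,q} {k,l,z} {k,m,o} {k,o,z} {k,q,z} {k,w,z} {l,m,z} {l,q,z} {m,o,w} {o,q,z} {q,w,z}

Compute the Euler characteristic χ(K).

χ(K)=0

n_0=9 n_1=30 n_2=21
χ=+9−30+21=0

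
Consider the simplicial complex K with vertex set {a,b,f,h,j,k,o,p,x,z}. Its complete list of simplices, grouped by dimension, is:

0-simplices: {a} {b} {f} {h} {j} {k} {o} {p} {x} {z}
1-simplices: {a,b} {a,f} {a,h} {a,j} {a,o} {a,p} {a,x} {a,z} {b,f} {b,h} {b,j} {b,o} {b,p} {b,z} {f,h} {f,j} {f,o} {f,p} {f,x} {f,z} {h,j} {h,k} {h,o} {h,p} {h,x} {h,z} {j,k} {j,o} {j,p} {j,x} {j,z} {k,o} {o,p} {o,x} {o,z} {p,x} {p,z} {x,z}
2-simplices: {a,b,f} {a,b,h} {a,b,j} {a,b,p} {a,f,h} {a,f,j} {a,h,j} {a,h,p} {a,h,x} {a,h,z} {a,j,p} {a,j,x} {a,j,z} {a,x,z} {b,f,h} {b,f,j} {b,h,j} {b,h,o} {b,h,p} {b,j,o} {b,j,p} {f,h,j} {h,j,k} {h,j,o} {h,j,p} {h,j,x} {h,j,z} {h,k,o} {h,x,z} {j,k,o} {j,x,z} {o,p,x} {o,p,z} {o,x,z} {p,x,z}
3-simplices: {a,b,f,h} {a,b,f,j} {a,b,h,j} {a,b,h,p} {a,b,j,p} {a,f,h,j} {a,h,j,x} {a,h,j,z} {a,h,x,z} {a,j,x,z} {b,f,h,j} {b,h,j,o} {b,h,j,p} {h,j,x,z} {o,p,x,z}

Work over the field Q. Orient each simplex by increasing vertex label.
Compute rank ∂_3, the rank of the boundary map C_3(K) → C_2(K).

rank∂_3=13

n_0=10 n_1=38 n_2=35 n_3=15  [Q]
∂1: piv[ab,af,ah,aj,ao,ap,ax,az,hk] rk=9  ker:bf,bh,bj,bo,bp,bz,fh,fj,fo,fp,fx,fz,hj,ho,hp,hx,hz,jk,jo,jp,jx,jz,ko,op,ox,oz,px,pz,xz
∂2: piv[abf,abh,abj,abp,afh,afj,ahj,ahp,ahx,ahz,ajp,ajx,ajz,axz,bho,bjo,hjk,hko,opx,opz,oxz] rk=21  ker:bfh,bfj,bhj,bhp,bjp,fhj,hjo,hjp,hjx,hjz,hxz,jko,jxz,pxz
∂3: piv[abfh,abfj,abhj,abhp,abjp,afhj,ahjx,ahjz,ahxz,ajxz,bhjo,bhjp,opxz] rk=13  ker:bfhj,hjxz
rk∂_3=13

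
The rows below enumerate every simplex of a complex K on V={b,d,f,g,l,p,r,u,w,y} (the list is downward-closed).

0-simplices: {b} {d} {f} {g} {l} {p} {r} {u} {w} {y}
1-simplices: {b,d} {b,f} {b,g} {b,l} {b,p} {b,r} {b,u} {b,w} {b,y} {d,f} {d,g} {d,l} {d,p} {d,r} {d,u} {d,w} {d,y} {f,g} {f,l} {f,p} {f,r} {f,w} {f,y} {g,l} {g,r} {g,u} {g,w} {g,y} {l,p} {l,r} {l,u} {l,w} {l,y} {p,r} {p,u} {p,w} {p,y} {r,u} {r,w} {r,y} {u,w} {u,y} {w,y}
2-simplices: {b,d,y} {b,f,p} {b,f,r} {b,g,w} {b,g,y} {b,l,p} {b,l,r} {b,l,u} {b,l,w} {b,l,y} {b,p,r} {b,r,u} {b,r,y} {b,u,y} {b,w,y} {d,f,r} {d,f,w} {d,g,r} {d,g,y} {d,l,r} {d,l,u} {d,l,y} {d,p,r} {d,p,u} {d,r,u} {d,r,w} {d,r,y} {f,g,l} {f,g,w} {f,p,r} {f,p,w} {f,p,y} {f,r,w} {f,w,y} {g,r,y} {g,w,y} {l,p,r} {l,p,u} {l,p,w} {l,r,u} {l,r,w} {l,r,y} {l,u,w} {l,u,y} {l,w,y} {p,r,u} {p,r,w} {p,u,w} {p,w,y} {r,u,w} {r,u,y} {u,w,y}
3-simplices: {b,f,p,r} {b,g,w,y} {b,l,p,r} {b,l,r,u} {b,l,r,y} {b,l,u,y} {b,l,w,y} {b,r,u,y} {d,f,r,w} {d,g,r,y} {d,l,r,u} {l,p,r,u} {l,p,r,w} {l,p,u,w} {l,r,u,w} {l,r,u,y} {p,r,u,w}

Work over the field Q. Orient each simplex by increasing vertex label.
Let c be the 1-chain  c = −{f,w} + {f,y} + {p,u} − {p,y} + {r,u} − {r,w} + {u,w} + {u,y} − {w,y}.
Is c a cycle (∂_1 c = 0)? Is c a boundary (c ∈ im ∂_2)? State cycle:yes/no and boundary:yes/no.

cycle:yes boundary:yes

n_0=10 n_1=43 n_2=52 n_3=17  [Q]
∂1: piv[bd,bf,bg,bl,bp,br,bu,bw,by] rk=9  ker:df,dg,dl,dp,dr,du,dw,dy,fg,fl,fp,fr,fw,fy,gl,gr,gu,gw,gy,lp,lr,lu,lw,ly,pr,pu,pw,py,ru,rw,ry,uw,uy,wy
∂2: piv[bdy,bfp,bfr,bgw,bgy,blp,blr,blu,blw,bly,bpr,bru,bry,buy,bwy,dfr,dfw,dgr,dgy,dlr,dlu,dly,dpr,dpu,drw,fgl,fgw,fpw,fpy,fwy,lpw,luw] rk=32  ker:dru,dry,fpr,frw,gry,gwy,lpr,lpu,lru,lrw,lry,luy,lwy,pru,prw,puw,pwy,ruw,ruy,uwy
∂3: piv[bfpr,bgwy,blpr,blru,blry,bluy,blwy,bruy,dfrw,dgry,dlru,lpru,lprw,lpuw,lruw] rk=15  ker:lruy,pruw
∂1c = 0
c vs im∂2: reduces to 0 ⇒ boundary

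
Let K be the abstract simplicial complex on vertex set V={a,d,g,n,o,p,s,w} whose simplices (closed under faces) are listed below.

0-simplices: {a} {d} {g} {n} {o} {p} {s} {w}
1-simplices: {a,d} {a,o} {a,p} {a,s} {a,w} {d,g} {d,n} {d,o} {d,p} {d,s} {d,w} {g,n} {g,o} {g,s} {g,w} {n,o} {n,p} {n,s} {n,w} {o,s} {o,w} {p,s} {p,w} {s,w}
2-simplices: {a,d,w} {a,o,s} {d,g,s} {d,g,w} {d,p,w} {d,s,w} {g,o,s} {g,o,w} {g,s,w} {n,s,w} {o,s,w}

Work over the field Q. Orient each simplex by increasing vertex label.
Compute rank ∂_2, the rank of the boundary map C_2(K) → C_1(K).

n_0=8 n_1=24 n_2=11  [Q]
∂1: piv[ad,ao,ap,as,aw,dg,dn] rk=7  ker:do,dp,ds,dw,gn,go,gs,gw,no,np,ns,nw,os,ow,ps,pw,sw
∂2: piv[adw,aos,dgs,dgw,dpw,dsw,gos,gow,nsw] rk=9  ker:gsw,osw
rk∂_2=9

rank∂_2=9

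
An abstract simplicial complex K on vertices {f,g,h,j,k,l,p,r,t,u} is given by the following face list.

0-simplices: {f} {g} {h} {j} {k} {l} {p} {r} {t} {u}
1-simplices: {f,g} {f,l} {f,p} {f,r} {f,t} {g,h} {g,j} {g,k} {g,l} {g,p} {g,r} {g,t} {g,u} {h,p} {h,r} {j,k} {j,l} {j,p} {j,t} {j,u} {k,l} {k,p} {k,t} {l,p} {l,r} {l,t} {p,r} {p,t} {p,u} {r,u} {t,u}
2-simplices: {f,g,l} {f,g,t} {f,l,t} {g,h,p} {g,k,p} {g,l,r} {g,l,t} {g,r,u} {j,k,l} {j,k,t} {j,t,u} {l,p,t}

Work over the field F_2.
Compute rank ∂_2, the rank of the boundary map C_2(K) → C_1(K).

rank∂_2=11

n_0=10 n_1=31 n_2=12  [Z2]
∂1: piv[fg,fl,fp,fr,ft,gh,gj,gk,gu] rk=9  ker:gl,gp,gr,gt,hp,hr,jk,jl,jp,jt,ju,kl,kp,kt,lp,lr,lt,pr,pt,pu,ru,tu
∂2: piv[fgl,fgt,flt,ghp,gkp,glr,gru,jkl,jkt,jtu,lpt] rk=11  ker:glt
rk∂_2=11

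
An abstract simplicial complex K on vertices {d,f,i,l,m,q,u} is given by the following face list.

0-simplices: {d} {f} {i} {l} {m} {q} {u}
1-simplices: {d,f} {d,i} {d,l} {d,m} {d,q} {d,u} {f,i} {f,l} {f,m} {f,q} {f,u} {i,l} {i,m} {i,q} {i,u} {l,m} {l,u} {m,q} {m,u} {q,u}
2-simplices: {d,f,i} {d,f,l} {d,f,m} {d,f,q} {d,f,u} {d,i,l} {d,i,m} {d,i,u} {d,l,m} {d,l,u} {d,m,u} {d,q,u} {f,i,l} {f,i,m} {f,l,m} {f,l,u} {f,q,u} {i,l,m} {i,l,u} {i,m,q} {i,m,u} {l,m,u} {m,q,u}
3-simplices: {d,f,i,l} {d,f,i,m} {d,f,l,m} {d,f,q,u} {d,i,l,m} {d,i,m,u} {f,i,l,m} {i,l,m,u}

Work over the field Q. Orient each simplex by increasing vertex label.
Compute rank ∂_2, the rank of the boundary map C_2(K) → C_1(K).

rank∂_2=14

n_0=7 n_1=20 n_2=23 n_3=8  [Q]
∂1: piv[df,di,dl,dm,dq,du] rk=6  ker:fi,fl,fm,fq,fu,il,im,iq,iu,lm,lu,mq,mu,qu
∂2: piv[dfi,dfl,dfm,dfq,dfu,dil,dim,diu,dlm,dlu,dmu,dqu,imq,mqu] rk=14  ker:fil,fim,flm,flu,fqu,ilm,ilu,imu,lmu
∂3: piv[dfil,dfim,dflm,dfqu,dilm,dimu,ilmu] rk=7  ker:film
rk∂_2=14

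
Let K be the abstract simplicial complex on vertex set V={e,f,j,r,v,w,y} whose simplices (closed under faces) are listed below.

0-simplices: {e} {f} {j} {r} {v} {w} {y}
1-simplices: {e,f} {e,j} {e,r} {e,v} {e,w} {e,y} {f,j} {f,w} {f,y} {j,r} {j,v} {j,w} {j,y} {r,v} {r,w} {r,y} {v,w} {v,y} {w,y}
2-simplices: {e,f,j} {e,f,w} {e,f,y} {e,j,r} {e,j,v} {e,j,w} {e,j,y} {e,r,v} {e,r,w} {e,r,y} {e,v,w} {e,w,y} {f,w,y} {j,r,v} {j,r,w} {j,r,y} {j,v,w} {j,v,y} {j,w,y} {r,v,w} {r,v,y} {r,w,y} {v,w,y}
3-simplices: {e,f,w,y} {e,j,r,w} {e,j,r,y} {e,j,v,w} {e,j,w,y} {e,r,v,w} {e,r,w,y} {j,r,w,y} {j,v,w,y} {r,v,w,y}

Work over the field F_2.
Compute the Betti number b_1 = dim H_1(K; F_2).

b_1=0

n_0=7 n_1=19 n_2=23 n_3=10  [Z2]
∂1: piv[ef,ej,er,ev,ew,ey] rk=6  ker:fj,fw,fy,jr,jv,jw,jy,rv,rw,ry,vw,vy,wy
∂2: piv[efj,efw,efy,ejr,ejv,ejw,ejy,erv,erw,ery,evw,ewy,jvy] rk=13  ker:fwy,jrv,jrw,jry,jvw,jwy,rvw,rvy,rwy,vwy
∂3: piv[efwy,ejrw,ejry,ejvw,ejwy,ervw,erwy,jvwy,rvwy] rk=9  ker:jrwy
b_1=(19−6)−13=0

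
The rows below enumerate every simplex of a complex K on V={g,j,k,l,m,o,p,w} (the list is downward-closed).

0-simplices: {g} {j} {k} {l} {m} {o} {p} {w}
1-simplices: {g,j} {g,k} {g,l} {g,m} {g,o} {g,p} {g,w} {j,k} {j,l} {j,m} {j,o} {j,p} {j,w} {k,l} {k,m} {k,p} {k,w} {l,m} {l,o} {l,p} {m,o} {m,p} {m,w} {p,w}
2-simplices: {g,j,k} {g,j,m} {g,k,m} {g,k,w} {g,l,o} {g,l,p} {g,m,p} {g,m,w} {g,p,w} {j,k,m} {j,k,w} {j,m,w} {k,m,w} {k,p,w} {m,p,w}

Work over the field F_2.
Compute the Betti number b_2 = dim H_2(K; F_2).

b_2=4

n_0=8 n_1=24 n_2=15  [Z2]
∂1: piv[gj,gk,gl,gm,go,gp,gw] rk=7  ker:jk,jl,jm,jo,jp,jw,kl,km,kp,kw,lm,lo,lp,mo,mp,mw,pw
∂2: piv[gjk,gjm,gkm,gkw,glo,glp,gmp,gmw,gpw,jkw,kpw] rk=11  ker:jkm,jmw,kmw,mpw
b_2=(15−11)−0=4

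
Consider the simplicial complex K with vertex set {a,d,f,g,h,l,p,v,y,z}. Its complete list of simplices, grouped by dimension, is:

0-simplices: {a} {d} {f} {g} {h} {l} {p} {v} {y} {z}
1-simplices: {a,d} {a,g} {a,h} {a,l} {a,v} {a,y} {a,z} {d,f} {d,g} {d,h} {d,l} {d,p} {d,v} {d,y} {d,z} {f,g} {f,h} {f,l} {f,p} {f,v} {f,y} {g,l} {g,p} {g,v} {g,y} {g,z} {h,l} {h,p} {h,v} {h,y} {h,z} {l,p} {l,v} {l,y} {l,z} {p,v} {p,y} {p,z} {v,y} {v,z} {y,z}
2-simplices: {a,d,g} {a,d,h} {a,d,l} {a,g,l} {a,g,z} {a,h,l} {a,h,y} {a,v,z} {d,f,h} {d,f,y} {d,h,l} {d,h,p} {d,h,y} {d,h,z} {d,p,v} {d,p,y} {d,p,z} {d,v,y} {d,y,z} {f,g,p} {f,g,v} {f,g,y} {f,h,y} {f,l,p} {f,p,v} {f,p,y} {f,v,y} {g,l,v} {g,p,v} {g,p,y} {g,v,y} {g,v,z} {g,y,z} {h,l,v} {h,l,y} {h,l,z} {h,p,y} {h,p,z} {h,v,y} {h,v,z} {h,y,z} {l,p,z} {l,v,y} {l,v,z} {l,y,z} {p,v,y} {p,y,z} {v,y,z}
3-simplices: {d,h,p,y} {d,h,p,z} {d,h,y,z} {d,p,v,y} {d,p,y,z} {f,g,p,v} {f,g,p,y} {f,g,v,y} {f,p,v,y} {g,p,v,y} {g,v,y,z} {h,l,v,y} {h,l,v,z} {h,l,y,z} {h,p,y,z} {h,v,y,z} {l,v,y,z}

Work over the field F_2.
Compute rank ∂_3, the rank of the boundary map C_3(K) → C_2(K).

rank∂_3=14

n_0=10 n_1=41 n_2=48 n_3=17  [Z2]
∂1: piv[ad,ag,ah,al,av,ay,az,df,dp] rk=9  ker:dg,dh,dl,dv,dy,dz,fg,fh,fl,fp,fv,fy,gl,gp,gv,gy,gz,hl,hp,hv,hy,hz,lp,lv,ly,lz,pv,py,pz,vy,vz,yz
∂2: piv[adg,adh,adl,agl,agz,ahl,ahy,avz,dfh,dfy,dhp,dhy,dhz,dpv,dpy,dpz,dvy,dyz,fgp,fgv,fgy,flp,fpv,fpy,glv,gvz,gyz,hlv,hly,hlz,hvy,lpz] rk=32  ker:dhl,fhy,fvy,gpv,gpy,gvy,hpy,hpz,hvz,hyz,lvy,lvz,lyz,pvy,pyz,vyz
∂3: piv[dhpy,dhpz,dhyz,dpvy,dpyz,fgpv,fgpy,fgvy,fpvy,gvyz,hlvy,hlvz,hlyz,hvyz] rk=14  ker:gpvy,hpyz,lvyz
rk∂_3=14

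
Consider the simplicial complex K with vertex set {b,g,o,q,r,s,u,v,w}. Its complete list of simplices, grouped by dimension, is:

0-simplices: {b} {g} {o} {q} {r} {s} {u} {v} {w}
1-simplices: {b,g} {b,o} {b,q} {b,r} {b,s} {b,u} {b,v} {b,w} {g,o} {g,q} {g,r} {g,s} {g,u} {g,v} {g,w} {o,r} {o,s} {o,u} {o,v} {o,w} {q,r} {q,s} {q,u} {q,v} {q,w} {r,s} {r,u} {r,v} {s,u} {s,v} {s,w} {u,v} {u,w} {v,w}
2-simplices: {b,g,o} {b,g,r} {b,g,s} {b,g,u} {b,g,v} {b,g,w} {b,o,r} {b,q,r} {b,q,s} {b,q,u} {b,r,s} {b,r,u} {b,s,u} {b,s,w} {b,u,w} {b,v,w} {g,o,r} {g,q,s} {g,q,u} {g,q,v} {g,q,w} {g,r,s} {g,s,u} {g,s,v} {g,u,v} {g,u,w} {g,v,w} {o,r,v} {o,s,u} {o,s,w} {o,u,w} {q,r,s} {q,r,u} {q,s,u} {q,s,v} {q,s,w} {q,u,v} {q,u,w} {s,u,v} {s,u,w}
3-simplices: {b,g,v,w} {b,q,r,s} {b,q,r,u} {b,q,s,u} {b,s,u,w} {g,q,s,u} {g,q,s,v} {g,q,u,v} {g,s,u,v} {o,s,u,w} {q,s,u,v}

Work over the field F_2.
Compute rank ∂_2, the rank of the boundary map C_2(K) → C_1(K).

n_0=9 n_1=34 n_2=40 n_3=11  [Z2]
∂1: piv[bg,bo,bq,br,bs,bu,bv,bw] rk=8  ker:go,gq,gr,gs,gu,gv,gw,or,os,ou,ov,ow,qr,qs,qu,qv,qw,rs,ru,rv,su,sv,sw,uv,uw,vw
∂2: piv[bgo,bgr,bgs,bgu,bgv,bgw,bor,bqr,bqs,bqu,brs,bru,bsu,bsw,buw,bvw,gqs,gqv,gqw,gsv,guv,orv,osu,osw] rk=24  ker:gor,gqu,grs,gsu,guw,gvw,ouw,qrs,qru,qsu,qsv,qsw,quv,quw,suv,suw
∂3: piv[bgvw,bqrs,bqru,bqsu,bsuw,gqsu,gqsv,gquv,gsuv,osuw] rk=10  ker:qsuv
rk∂_2=24

rank∂_2=24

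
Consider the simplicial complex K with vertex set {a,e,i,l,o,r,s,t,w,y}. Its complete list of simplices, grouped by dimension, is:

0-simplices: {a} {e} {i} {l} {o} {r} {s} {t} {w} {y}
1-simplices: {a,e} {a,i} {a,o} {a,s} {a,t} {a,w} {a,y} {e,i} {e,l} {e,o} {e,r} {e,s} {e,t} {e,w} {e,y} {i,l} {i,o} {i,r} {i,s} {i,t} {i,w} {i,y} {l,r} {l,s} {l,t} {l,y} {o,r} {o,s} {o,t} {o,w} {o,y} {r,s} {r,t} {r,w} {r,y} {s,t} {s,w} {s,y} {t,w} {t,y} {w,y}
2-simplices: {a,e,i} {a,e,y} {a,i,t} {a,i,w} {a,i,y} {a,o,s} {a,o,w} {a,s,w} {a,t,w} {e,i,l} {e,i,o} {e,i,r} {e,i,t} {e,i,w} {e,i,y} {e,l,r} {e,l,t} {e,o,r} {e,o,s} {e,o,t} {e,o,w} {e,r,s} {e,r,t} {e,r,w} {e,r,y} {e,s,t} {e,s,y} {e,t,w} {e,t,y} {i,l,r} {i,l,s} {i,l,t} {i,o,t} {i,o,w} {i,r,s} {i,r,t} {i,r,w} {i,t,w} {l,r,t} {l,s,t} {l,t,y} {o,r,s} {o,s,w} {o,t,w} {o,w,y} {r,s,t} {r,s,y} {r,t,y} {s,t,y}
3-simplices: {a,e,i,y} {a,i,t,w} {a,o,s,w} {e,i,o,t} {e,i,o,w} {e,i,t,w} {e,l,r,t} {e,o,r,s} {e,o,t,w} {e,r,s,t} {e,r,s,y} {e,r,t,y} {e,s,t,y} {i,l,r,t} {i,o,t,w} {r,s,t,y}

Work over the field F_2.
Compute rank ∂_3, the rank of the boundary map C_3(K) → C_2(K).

rank∂_3=14

n_0=10 n_1=41 n_2=49 n_3=16  [Z2]
∂1: piv[ae,ai,ao,as,at,aw,ay,el,er] rk=9  ker:ei,eo,es,et,ew,ey,il,io,ir,is,it,iw,iy,lr,ls,lt,ly,or,os,ot,ow,oy,rs,rt,rw,ry,st,sw,sy,tw,ty,wy
∂2: piv[aei,aey,ait,aiw,aiy,aos,aow,asw,atw,eil,eio,eir,eit,eiw,elr,elt,eor,eos,eot,eow,ers,ert,erw,ery,est,esy,ety,ils,irs,lty,owy] rk=31  ker:eiy,etw,ilr,ilt,iot,iow,irt,irw,itw,lrt,lst,ors,osw,otw,rst,rsy,rty,sty
∂3: piv[aeiy,aitw,aosw,eiot,eiow,eitw,elrt,eors,eotw,erst,ersy,erty,esty,ilrt] rk=14  ker:iotw,rsty
rk∂_3=14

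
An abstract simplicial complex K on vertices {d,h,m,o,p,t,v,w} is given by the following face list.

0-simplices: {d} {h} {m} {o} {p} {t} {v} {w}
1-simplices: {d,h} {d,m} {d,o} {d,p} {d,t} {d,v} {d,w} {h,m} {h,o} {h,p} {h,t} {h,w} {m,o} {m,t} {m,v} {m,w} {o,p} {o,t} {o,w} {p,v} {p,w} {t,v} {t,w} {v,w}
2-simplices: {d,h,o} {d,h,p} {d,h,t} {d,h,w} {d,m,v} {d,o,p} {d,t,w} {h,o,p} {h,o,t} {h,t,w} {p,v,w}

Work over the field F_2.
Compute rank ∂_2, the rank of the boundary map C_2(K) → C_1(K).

rank∂_2=9

n_0=8 n_1=24 n_2=11  [Z2]
∂1: piv[dh,dm,do,dp,dt,dv,dw] rk=7  ker:hm,ho,hp,ht,hw,mo,mt,mv,mw,op,ot,ow,pv,pw,tv,tw,vw
∂2: piv[dho,dhp,dht,dhw,dmv,dop,dtw,hot,pvw] rk=9  ker:hop,htw
rk∂_2=9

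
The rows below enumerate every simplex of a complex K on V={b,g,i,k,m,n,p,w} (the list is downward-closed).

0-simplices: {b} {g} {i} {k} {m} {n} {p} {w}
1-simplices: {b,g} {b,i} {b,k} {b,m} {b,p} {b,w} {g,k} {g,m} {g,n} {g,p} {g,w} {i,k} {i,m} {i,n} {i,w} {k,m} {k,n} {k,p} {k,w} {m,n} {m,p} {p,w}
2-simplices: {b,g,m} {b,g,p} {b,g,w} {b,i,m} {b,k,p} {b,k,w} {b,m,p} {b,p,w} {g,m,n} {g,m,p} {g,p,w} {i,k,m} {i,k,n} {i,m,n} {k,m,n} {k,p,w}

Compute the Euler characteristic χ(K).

n_0=8 n_1=22 n_2=16
χ=+8−22+16=2

χ(K)=2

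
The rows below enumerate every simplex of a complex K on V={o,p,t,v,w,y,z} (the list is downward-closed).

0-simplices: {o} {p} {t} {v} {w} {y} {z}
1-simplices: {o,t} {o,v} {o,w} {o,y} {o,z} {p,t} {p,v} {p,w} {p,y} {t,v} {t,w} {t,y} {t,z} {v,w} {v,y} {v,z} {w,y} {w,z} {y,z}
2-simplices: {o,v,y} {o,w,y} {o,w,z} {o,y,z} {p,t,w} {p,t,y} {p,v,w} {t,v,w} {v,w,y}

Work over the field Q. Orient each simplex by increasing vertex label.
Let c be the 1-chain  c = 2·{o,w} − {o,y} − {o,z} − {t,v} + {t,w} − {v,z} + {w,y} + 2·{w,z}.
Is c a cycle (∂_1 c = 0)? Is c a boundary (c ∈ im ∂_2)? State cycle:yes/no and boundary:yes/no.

n_0=7 n_1=19 n_2=9  [Q]
∂1: piv[ot,ov,ow,oy,oz,pt] rk=6  ker:pv,pw,py,tv,tw,ty,tz,vw,vy,vz,wy,wz,yz
∂2: piv[ovy,owy,owz,oyz,ptw,pty,pvw,tvw,vwy] rk=9
∂1c = 0
c vs im∂2: residual ≠ 0 ⇒ not boundary

cycle:yes boundary:no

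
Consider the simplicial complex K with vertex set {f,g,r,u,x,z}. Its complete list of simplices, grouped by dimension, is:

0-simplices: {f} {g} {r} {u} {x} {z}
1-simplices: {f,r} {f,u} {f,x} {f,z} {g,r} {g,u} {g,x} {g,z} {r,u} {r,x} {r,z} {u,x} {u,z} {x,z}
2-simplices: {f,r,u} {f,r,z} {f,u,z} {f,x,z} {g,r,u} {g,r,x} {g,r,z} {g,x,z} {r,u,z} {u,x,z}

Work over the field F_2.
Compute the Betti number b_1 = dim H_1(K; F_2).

n_0=6 n_1=14 n_2=10  [Z2]
∂1: piv[fr,fu,fx,fz,gr] rk=5  ker:gu,gx,gz,ru,rx,rz,ux,uz,xz
∂2: piv[fru,frz,fuz,fxz,gru,grx,grz,gxz,uxz] rk=9  ker:ruz
b_1=(14−5)−9=0

b_1=0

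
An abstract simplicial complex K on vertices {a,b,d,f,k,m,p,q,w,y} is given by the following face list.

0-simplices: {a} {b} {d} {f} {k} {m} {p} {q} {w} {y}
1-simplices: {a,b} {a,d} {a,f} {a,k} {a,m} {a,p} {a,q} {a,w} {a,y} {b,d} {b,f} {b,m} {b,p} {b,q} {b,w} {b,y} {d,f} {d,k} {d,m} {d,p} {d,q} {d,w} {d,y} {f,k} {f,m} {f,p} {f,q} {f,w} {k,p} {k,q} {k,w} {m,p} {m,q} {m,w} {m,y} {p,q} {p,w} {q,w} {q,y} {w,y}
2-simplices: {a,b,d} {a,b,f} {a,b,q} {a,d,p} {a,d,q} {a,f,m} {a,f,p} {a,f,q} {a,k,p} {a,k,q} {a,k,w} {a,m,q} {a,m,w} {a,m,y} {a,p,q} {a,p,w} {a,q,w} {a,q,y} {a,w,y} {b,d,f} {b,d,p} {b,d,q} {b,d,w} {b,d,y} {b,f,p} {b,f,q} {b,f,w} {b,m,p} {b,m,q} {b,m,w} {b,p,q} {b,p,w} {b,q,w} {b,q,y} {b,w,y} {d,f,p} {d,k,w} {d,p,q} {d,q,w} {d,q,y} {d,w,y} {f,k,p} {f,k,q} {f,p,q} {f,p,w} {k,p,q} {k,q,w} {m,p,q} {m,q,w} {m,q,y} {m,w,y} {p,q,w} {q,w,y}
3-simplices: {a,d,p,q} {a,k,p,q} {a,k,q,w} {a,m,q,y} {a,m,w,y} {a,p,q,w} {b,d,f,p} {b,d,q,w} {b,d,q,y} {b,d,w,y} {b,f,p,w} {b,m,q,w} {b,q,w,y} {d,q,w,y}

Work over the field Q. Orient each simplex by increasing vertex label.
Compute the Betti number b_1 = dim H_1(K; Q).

b_1=1

n_0=10 n_1=40 n_2=53 n_3=14  [Q]
∂1: piv[ab,ad,af,ak,am,ap,aq,aw,ay] rk=9  ker:bd,bf,bm,bp,bq,bw,by,df,dk,dm,dp,dq,dw,dy,fk,fm,fp,fq,fw,kp,kq,kw,mp,mq,mw,my,pq,pw,qw,qy,wy
∂2: piv[abd,abf,abq,adp,adq,afm,afp,afq,akp,akq,akw,amq,amw,amy,apq,apw,aqw,aqy,awy,bdf,bdp,bdw,bdy,bfw,bmp,bmq,bmw,bqy,dkw,fkp] rk=30  ker:bdq,bfp,bfq,bpq,bpw,bqw,bwy,dfp,dpq,dqw,dqy,dwy,fkq,fpq,fpw,kpq,kqw,mpq,mqw,mqy,mwy,pqw,qwy
∂3: piv[adpq,akpq,akqw,amqy,amwy,apqw,bdfp,bdqw,bdqy,bdwy,bfpw,bmqw,bqwy] rk=13  ker:dqwy
b_1=(40−9)−30=1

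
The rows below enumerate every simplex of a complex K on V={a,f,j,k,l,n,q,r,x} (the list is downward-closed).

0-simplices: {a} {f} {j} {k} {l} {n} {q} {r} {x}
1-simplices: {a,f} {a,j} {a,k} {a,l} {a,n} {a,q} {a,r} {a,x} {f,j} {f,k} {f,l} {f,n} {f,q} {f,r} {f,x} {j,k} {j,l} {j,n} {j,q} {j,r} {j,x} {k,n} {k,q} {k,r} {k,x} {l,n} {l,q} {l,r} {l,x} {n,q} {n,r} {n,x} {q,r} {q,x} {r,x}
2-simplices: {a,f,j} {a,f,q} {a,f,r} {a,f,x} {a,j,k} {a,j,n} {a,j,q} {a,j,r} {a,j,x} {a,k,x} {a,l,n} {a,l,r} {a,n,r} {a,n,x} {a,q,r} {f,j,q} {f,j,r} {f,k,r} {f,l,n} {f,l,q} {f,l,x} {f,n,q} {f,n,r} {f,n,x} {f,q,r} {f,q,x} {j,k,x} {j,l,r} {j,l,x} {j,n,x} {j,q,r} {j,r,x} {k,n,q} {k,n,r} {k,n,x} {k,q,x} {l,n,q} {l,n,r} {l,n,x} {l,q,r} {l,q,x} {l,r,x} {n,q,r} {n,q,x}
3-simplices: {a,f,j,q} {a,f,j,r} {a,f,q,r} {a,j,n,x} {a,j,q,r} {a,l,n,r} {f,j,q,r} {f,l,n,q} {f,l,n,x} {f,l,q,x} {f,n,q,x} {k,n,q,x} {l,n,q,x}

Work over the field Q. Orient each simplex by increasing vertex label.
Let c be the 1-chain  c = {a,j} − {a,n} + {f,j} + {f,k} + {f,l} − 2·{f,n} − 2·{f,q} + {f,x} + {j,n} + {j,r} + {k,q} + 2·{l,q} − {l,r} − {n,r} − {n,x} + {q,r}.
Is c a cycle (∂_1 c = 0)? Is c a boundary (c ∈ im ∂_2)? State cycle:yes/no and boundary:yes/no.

n_0=9 n_1=35 n_2=44 n_3=13  [Q]
∂1: piv[af,aj,ak,al,an,aq,ar,ax] rk=8  ker:fj,fk,fl,fn,fq,fr,fx,jk,jl,jn,jq,jr,jx,kn,kq,kr,kx,ln,lq,lr,lx,nq,nr,nx,qr,qx,rx
∂2: piv[afj,afq,afr,afx,ajk,ajn,ajq,ajr,ajx,akx,aln,alr,anr,anx,aqr,fkr,fln,flq,flx,fnq,fnr,fqx,jlr,jrx,knq,knr,knx] rk=27  ker:fjq,fjr,fnx,fqr,jkx,jlx,jnx,jqr,kqx,lnq,lnr,lnx,lqr,lqx,lrx,nqr,nqx
∂3: piv[afjq,afjr,afqr,ajnx,ajqr,alnr,flnq,flnx,flqx,fnqx,knqx] rk=11  ker:fjqr,lnqx
∂1c = 0
c vs im∂2: reduces to 0 ⇒ boundary

cycle:yes boundary:yes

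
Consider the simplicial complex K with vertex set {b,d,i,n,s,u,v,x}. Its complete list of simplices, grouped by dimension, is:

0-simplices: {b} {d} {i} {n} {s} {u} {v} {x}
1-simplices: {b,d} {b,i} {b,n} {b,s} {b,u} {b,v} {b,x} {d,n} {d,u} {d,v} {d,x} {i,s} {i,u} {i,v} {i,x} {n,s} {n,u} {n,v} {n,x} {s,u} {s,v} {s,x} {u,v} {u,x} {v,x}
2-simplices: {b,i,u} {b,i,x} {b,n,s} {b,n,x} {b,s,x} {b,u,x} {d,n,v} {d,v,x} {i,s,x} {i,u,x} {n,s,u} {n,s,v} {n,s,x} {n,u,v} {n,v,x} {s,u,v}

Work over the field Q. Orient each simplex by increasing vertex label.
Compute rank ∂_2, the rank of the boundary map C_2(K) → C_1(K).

rank∂_2=13

n_0=8 n_1=25 n_2=16  [Q]
∂1: piv[bd,bi,bn,bs,bu,bv,bx] rk=7  ker:dn,du,dv,dx,is,iu,iv,ix,ns,nu,nv,nx,su,sv,sx,uv,ux,vx
∂2: piv[biu,bix,bns,bnx,bsx,bux,dnv,dvx,isx,nsu,nsv,nuv,nvx] rk=13  ker:iux,nsx,suv
rk∂_2=13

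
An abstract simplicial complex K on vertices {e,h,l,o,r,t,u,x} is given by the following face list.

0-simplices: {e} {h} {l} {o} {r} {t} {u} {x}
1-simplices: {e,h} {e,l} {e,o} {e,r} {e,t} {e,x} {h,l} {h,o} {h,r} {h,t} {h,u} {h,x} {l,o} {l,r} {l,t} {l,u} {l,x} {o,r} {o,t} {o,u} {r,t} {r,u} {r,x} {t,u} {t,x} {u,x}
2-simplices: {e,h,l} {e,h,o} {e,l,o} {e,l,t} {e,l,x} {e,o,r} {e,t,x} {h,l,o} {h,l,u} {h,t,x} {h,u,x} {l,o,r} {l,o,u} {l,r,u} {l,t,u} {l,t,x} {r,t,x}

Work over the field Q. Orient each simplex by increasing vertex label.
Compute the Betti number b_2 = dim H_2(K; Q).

n_0=8 n_1=26 n_2=17  [Q]
∂1: piv[eh,el,eo,er,et,ex,hu] rk=7  ker:hl,ho,hr,ht,hx,lo,lr,lt,lu,lx,or,ot,ou,rt,ru,rx,tu,tx,ux
∂2: piv[ehl,eho,elo,elt,elx,eor,etx,hlu,htx,hux,lor,lou,lru,ltu,rtx] rk=15  ker:hlo,ltx
b_2=(17−15)−0=2

b_2=2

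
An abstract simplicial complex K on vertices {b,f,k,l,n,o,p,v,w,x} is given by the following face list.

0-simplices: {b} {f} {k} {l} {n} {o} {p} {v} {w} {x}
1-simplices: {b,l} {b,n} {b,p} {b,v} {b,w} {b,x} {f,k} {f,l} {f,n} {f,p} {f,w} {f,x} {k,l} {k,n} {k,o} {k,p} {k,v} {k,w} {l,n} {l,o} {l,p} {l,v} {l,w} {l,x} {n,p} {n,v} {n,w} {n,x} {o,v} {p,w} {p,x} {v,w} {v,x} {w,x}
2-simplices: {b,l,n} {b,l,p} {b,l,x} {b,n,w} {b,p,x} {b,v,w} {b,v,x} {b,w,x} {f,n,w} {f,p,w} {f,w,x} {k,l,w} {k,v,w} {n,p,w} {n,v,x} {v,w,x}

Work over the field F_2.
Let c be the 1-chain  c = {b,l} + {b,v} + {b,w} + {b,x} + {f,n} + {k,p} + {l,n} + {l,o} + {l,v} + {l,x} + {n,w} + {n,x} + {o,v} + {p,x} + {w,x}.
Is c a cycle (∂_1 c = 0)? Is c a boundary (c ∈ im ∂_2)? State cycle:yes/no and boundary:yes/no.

n_0=10 n_1=34 n_2=16  [Z2]
∂1: piv[bl,bn,bp,bv,bw,bx,fk,fl,ko] rk=9  ker:fn,fp,fw,fx,kl,kn,kp,kv,kw,ln,lo,lp,lv,lw,lx,np,nv,nw,nx,ov,pw,px,vw,vx,wx
∂2: piv[bln,blp,blx,bnw,bpx,bvw,bvx,bwx,fnw,fpw,fwx,klw,kvw,npw,nvx] rk=15  ker:vwx
∂1c = {f} + {k} + {l} + {v} + {w} + {x}

cycle:no boundary:no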